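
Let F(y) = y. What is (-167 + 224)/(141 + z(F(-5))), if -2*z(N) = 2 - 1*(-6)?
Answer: 57/137 ≈ 0.41606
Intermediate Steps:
z(N) = -4 (z(N) = -(2 - 1*(-6))/2 = -(2 + 6)/2 = -1/2*8 = -4)
(-167 + 224)/(141 + z(F(-5))) = (-167 + 224)/(141 - 4) = 57/137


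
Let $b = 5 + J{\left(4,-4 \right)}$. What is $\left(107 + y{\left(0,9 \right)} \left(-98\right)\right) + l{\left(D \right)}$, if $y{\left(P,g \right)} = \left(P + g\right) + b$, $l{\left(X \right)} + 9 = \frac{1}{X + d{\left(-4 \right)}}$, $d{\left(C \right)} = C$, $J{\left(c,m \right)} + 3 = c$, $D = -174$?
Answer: $- \frac{244217}{178} \approx -1372.0$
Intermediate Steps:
$J{\left(c,m \right)} = -3 + c$
$b = 6$ ($b = 5 + \left(-3 + 4\right) = 5 + 1 = 6$)
$l{\left(X \right)} = -9 + \frac{1}{-4 + X}$ ($l{\left(X \right)} = -9 + \frac{1}{X - 4} = -9 + \frac{1}{-4 + X}$)
$y{\left(P,g \right)} = 6 + P + g$ ($y{\left(P,g \right)} = \left(P + g\right) + 6 = 6 + P + g$)
$\left(107 + y{\left(0,9 \right)} \left(-98\right)\right) + l{\left(D \right)} = \left(107 + \left(6 + 0 + 9\right) \left(-98\right)\right) + \frac{37 - -1566}{-4 - 174} = \left(107 + 15 \left(-98\right)\right) + \frac{37 + 1566}{-178} = \left(107 - 1470\right) - \frac{1603}{178} = -1363 - \frac{1603}{178} = - \frac{244217}{178}$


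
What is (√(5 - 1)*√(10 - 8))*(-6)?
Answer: -12*√2 ≈ -16.971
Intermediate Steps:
(√(5 - 1)*√(10 - 8))*(-6) = (√4*√2)*(-6) = (2*√2)*(-6) = -12*√2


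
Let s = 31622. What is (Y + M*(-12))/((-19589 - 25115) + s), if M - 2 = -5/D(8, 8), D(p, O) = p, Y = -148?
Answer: 329/26164 ≈ 0.012575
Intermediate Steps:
M = 11/8 (M = 2 - 5/8 = 11/8 ≈ 1.3750)
(Y + M*(-12))/((-19589 - 25115) + s) = (-148 + (11/8)*(-12))/((-19589 - 25115) + 31622) = (-148 - 33/2)/(-44704 + 31622) = -329/2/(-13082) = -329/2*(-1/13082) = 329/26164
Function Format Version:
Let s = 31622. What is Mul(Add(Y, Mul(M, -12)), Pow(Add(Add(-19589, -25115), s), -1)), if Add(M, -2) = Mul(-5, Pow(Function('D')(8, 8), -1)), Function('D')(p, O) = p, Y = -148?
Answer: Rational(329, 26164) ≈ 0.012575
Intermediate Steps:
M = Rational(11, 8) (M = Add(2, Mul(-5, Pow(8, -1))) = Add(2, Mul(-5, Rational(1, 8))) = Add(2, Rational(-5, 8)) = Rational(11, 8) ≈ 1.3750)
Mul(Add(Y, Mul(M, -12)), Pow(Add(Add(-19589, -25115), s), -1)) = Mul(Add(-148, Mul(Rational(11, 8), -12)), Pow(Add(Add(-19589, -25115), 31622), -1)) = Mul(Add(-148, Rational(-33, 2)), Pow(Add(-44704, 31622), -1)) = Mul(Rational(-329, 2), Pow(-13082, -1)) = Mul(Rational(-329, 2), Rational(-1, 13082)) = Rational(329, 26164)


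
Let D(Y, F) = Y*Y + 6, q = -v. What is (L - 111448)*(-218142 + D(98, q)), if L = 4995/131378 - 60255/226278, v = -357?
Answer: 1476267306221398588/63521263 ≈ 2.3241e+10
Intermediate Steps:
q = 357 (q = -1*(-357) = 357)
L = -14499835/63521263 (L = 4995*(1/131378) - 60255*1/226278 = 4995/131378 - 515/1934 = -14499835/63521263 ≈ -0.22827)
D(Y, F) = 6 + Y**2 (D(Y, F) = Y**2 + 6 = 6 + Y**2)
(L - 111448)*(-218142 + D(98, q)) = (-14499835/63521263 - 111448)*(-218142 + (6 + 98**2)) = -7079332218659*(-218142 + (6 + 9604))/63521263 = -7079332218659*(-218142 + 9610)/63521263 = -7079332218659/63521263*(-208532) = 1476267306221398588/63521263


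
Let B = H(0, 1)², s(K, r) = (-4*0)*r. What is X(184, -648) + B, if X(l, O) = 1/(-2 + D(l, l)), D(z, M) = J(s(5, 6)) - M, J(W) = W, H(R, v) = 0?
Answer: -1/186 ≈ -0.0053763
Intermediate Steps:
s(K, r) = 0 (s(K, r) = 0*r = 0)
D(z, M) = -M (D(z, M) = 0 - M = -M)
X(l, O) = 1/(-2 - l)
B = 0 (B = 0² = 0)
X(184, -648) + B = 1/(-2 - 1*184) + 0 = 1/(-2 - 184) + 0 = 1/(-186) + 0 = -1/186 + 0 = -1/186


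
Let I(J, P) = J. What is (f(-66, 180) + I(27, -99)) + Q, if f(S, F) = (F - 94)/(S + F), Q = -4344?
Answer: -246026/57 ≈ -4316.2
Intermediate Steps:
f(S, F) = (-94 + F)/(F + S)
(f(-66, 180) + I(27, -99)) + Q = ((-94 + 180)/(180 - 66) + 27) - 4344 = (86/114 + 27) - 4344 = ((1/114)*86 + 27) - 4344 = (43/57 + 27) - 4344 = 1582/57 - 4344 = -246026/57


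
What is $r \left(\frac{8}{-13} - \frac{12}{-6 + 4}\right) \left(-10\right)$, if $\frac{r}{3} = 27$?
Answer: $- \frac{56700}{13} \approx -4361.5$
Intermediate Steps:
$r = 81$ ($r = 3 \cdot 27 = 81$)
$r \left(\frac{8}{-13} - \frac{12}{-6 + 4}\right) \left(-10\right) = 81 \left(\frac{8}{-13} - \frac{12}{-6 + 4}\right) \left(-10\right) = 81 \left(8 \left(- \frac{1}{13}\right) - \frac{12}{-2}\right) \left(-10\right) = 81 \left(- \frac{8}{13} - -6\right) \left(-10\right) = 81 \left(- \frac{8}{13} + 6\right) \left(-10\right) = 81 \cdot \frac{70}{13} \left(-10\right) = \frac{5670}{13} \left(-10\right) = - \frac{56700}{13}$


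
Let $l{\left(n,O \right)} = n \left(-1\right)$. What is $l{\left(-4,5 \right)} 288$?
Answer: $1152$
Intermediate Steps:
$l{\left(n,O \right)} = - n$
$l{\left(-4,5 \right)} 288 = \left(-1\right) \left(-4\right) 288 = 4 \cdot 288 = 1152$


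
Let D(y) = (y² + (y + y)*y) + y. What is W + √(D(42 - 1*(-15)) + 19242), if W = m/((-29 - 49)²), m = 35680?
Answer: 8920/1521 + √29046 ≈ 176.29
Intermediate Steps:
D(y) = y + 3*y² (D(y) = (y² + (2*y)*y) + y = (y² + 2*y²) + y = 3*y² + y = y + 3*y²)
W = 8920/1521 (W = 35680/((-29 - 49)²) = 35680/((-78)²) = 35680/6084 = 35680*(1/6084) = 8920/1521 ≈ 5.8646)
W + √(D(42 - 1*(-15)) + 19242) = 8920/1521 + √((42 - 1*(-15))*(1 + 3*(42 - 1*(-15))) + 19242) = 8920/1521 + √((42 + 15)*(1 + 3*(42 + 15)) + 19242) = 8920/1521 + √(57*(1 + 3*57) + 19242) = 8920/1521 + √(57*(1 + 171) + 19242) = 8920/1521 + √(57*172 + 19242) = 8920/1521 + √(9804 + 19242) = 8920/1521 + √29046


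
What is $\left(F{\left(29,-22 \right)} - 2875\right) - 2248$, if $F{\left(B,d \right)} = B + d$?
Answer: $-5116$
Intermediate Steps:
$\left(F{\left(29,-22 \right)} - 2875\right) - 2248 = \left(\left(29 - 22\right) - 2875\right) - 2248 = \left(7 - 2875\right) - 2248 = -2868 - 2248 = -5116$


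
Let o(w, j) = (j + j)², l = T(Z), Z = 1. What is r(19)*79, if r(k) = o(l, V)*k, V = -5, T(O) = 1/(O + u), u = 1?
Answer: 150100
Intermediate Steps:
T(O) = 1/(1 + O) (T(O) = 1/(O + 1) = 1/(1 + O))
l = ½ (l = 1/(1 + 1) = 1/2 = ½ ≈ 0.50000)
o(w, j) = 4*j² (o(w, j) = (2*j)² = 4*j²)
r(k) = 100*k (r(k) = (4*(-5)²)*k = (4*25)*k = 100*k)
r(19)*79 = (100*19)*79 = 1900*79 = 150100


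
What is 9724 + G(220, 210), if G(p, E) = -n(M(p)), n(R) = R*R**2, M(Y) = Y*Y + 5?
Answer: -113415046020401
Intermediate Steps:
M(Y) = 5 + Y**2 (M(Y) = Y**2 + 5 = 5 + Y**2)
n(R) = R**3
G(p, E) = -(5 + p**2)**3
9724 + G(220, 210) = 9724 - (5 + 220**2)**3 = 9724 - (5 + 48400)**3 = 9724 - 1*48405**3 = 9724 - 1*113415046030125 = 9724 - 113415046030125 = -113415046020401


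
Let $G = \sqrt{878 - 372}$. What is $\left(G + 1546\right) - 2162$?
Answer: $-616 + \sqrt{506} \approx -593.51$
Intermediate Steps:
$G = \sqrt{506} \approx 22.494$
$\left(G + 1546\right) - 2162 = \left(\sqrt{506} + 1546\right) - 2162 = \left(1546 + \sqrt{506}\right) - 2162 = -616 + \sqrt{506}$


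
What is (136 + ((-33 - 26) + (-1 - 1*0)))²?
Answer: 5776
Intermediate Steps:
(136 + ((-33 - 26) + (-1 - 1*0)))² = (136 + (-59 + (-1 + 0)))² = (136 + (-59 - 1))² = (136 - 60)² = 76² = 5776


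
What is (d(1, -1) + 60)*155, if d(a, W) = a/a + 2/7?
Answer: 66495/7 ≈ 9499.3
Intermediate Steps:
d(a, W) = 9/7 (d(a, W) = 1 + 2*(⅐) = 1 + 2/7 = 9/7)
(d(1, -1) + 60)*155 = (9/7 + 60)*155 = (429/7)*155 = 66495/7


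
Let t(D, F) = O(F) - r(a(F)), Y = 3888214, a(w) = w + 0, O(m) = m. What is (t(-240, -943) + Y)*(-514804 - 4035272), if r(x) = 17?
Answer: -17687301131304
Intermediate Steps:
a(w) = w
t(D, F) = -17 + F (t(D, F) = F - 1*17 = F - 17 = -17 + F)
(t(-240, -943) + Y)*(-514804 - 4035272) = ((-17 - 943) + 3888214)*(-514804 - 4035272) = (-960 + 3888214)*(-4550076) = 3887254*(-4550076) = -17687301131304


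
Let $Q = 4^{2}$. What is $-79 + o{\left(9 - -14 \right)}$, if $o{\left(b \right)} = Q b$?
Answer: $289$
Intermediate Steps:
$Q = 16$
$o{\left(b \right)} = 16 b$
$-79 + o{\left(9 - -14 \right)} = -79 + 16 \left(9 - -14\right) = -79 + 16 \left(9 + 14\right) = -79 + 16 \cdot 23 = -79 + 368 = 289$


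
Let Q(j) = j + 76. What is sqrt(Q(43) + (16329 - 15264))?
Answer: 4*sqrt(74) ≈ 34.409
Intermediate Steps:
Q(j) = 76 + j
sqrt(Q(43) + (16329 - 15264)) = sqrt((76 + 43) + (16329 - 15264)) = sqrt(119 + 1065) = sqrt(1184) = 4*sqrt(74)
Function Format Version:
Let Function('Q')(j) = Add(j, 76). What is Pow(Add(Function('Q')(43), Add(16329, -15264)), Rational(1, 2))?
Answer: Mul(4, Pow(74, Rational(1, 2))) ≈ 34.409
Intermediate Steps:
Function('Q')(j) = Add(76, j)
Pow(Add(Function('Q')(43), Add(16329, -15264)), Rational(1, 2)) = Pow(Add(Add(76, 43), Add(16329, -15264)), Rational(1, 2)) = Pow(Add(119, 1065), Rational(1, 2)) = Pow(1184, Rational(1, 2)) = Mul(4, Pow(74, Rational(1, 2)))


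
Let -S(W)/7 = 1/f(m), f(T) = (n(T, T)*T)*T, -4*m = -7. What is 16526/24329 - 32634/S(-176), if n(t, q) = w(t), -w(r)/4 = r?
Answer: -19451706149/194632 ≈ -99941.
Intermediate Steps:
w(r) = -4*r
n(t, q) = -4*t
m = 7/4 (m = -1/4*(-7) = 7/4 ≈ 1.7500)
f(T) = -4*T**3 (f(T) = ((-4*T)*T)*T = (-4*T**2)*T = -4*T**3)
S(W) = 16/49 (S(W) = -7/((-4*(7/4)**3)) = -7/((-4*343/64)) = -7/(-343/16) = -7*(-16/343) = 16/49)
16526/24329 - 32634/S(-176) = 16526/24329 - 32634/16/49 = 16526*(1/24329) - 32634*49/16 = 16526/24329 - 799533/8 = -19451706149/194632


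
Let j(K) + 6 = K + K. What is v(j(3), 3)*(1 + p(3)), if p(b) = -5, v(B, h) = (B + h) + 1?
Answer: -16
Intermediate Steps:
j(K) = -6 + 2*K (j(K) = -6 + (K + K) = -6 + 2*K)
v(B, h) = 1 + B + h
v(j(3), 3)*(1 + p(3)) = (1 + (-6 + 2*3) + 3)*(1 - 5) = (1 + (-6 + 6) + 3)*(-4) = (1 + 0 + 3)*(-4) = 4*(-4) = -16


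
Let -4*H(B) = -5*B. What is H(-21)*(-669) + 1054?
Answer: 74461/4 ≈ 18615.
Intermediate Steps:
H(B) = 5*B/4 (H(B) = -(-5)*B/4 = 5*B/4)
H(-21)*(-669) + 1054 = ((5/4)*(-21))*(-669) + 1054 = -105/4*(-669) + 1054 = 70245/4 + 1054 = 74461/4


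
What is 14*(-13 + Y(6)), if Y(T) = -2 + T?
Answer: -126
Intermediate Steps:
14*(-13 + Y(6)) = 14*(-13 + (-2 + 6)) = 14*(-13 + 4) = 14*(-9) = -126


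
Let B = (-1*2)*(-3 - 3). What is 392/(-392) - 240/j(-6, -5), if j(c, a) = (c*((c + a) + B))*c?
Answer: -23/3 ≈ -7.6667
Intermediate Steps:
B = 12 (B = -2*(-6) = 12)
j(c, a) = c²*(12 + a + c) (j(c, a) = (c*((c + a) + 12))*c = (c*((a + c) + 12))*c = (c*(12 + a + c))*c = c²*(12 + a + c))
392/(-392) - 240/j(-6, -5) = 392/(-392) - 240*1/(36*(12 - 5 - 6)) = 392*(-1/392) - 240/(36*1) = -1 - 240/36 = -1 - 240*1/36 = -1 - 20/3 = -23/3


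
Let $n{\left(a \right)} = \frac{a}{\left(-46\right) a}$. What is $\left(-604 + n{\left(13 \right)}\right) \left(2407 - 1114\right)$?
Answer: $- \frac{35926005}{46} \approx -7.81 \cdot 10^{5}$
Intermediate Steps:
$n{\left(a \right)} = - \frac{1}{46}$ ($n{\left(a \right)} = a \left(- \frac{1}{46 a}\right) = - \frac{1}{46}$)
$\left(-604 + n{\left(13 \right)}\right) \left(2407 - 1114\right) = \left(-604 - \frac{1}{46}\right) \left(2407 - 1114\right) = \left(- \frac{27785}{46}\right) 1293 = - \frac{35926005}{46}$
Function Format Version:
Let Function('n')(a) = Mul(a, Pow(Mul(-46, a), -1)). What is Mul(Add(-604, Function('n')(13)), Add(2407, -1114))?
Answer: Rational(-35926005, 46) ≈ -7.8100e+5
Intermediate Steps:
Function('n')(a) = Rational(-1, 46) (Function('n')(a) = Mul(a, Mul(Rational(-1, 46), Pow(a, -1))) = Rational(-1, 46))
Mul(Add(-604, Function('n')(13)), Add(2407, -1114)) = Mul(Add(-604, Rational(-1, 46)), Add(2407, -1114)) = Mul(Rational(-27785, 46), 1293) = Rational(-35926005, 46)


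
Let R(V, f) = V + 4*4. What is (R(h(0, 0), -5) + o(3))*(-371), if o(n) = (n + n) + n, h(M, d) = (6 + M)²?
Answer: -22631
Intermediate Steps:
R(V, f) = 16 + V (R(V, f) = V + 16 = 16 + V)
o(n) = 3*n (o(n) = 2*n + n = 3*n)
(R(h(0, 0), -5) + o(3))*(-371) = ((16 + (6 + 0)²) + 3*3)*(-371) = ((16 + 6²) + 9)*(-371) = ((16 + 36) + 9)*(-371) = (52 + 9)*(-371) = 61*(-371) = -22631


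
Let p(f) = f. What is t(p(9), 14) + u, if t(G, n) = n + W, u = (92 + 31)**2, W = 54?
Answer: 15197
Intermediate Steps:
u = 15129 (u = 123**2 = 15129)
t(G, n) = 54 + n (t(G, n) = n + 54 = 54 + n)
t(p(9), 14) + u = (54 + 14) + 15129 = 68 + 15129 = 15197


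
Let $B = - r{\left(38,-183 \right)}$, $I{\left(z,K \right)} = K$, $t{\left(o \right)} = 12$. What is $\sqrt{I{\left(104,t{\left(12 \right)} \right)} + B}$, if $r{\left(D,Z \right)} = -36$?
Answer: $4 \sqrt{3} \approx 6.9282$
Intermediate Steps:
$B = 36$ ($B = \left(-1\right) \left(-36\right) = 36$)
$\sqrt{I{\left(104,t{\left(12 \right)} \right)} + B} = \sqrt{12 + 36} = \sqrt{48} = 4 \sqrt{3}$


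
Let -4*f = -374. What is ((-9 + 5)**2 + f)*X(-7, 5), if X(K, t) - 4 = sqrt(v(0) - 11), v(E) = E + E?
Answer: 438 + 219*I*sqrt(11)/2 ≈ 438.0 + 363.17*I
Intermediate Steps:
v(E) = 2*E
X(K, t) = 4 + I*sqrt(11) (X(K, t) = 4 + sqrt(2*0 - 11) = 4 + sqrt(0 - 11) = 4 + sqrt(-11) = 4 + I*sqrt(11))
f = 187/2 (f = -1/4*(-374) = 187/2 ≈ 93.500)
((-9 + 5)**2 + f)*X(-7, 5) = ((-9 + 5)**2 + 187/2)*(4 + I*sqrt(11)) = ((-4)**2 + 187/2)*(4 + I*sqrt(11)) = (16 + 187/2)*(4 + I*sqrt(11)) = 219*(4 + I*sqrt(11))/2 = 438 + 219*I*sqrt(11)/2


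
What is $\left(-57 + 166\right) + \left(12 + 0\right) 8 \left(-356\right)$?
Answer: $-34067$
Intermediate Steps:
$\left(-57 + 166\right) + \left(12 + 0\right) 8 \left(-356\right) = 109 + 12 \cdot 8 \left(-356\right) = 109 + 96 \left(-356\right) = 109 - 34176 = -34067$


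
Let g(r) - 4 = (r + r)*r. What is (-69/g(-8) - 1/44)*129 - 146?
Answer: -2380/11 ≈ -216.36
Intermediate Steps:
g(r) = 4 + 2*r² (g(r) = 4 + (r + r)*r = 4 + (2*r)*r = 4 + 2*r²)
(-69/g(-8) - 1/44)*129 - 146 = (-69/(4 + 2*(-8)²) - 1/44)*129 - 146 = (-69/(4 + 2*64) - 1*1/44)*129 - 146 = (-69/(4 + 128) - 1/44)*129 - 146 = (-69/132 - 1/44)*129 - 146 = (-69*1/132 - 1/44)*129 - 146 = (-23/44 - 1/44)*129 - 146 = -6/11*129 - 146 = -774/11 - 146 = -2380/11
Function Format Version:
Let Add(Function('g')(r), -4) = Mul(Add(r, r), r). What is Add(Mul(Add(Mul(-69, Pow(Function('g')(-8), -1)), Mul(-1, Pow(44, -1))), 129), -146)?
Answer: Rational(-2380, 11) ≈ -216.36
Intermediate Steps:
Function('g')(r) = Add(4, Mul(2, Pow(r, 2))) (Function('g')(r) = Add(4, Mul(Add(r, r), r)) = Add(4, Mul(Mul(2, r), r)) = Add(4, Mul(2, Pow(r, 2))))
Add(Mul(Add(Mul(-69, Pow(Function('g')(-8), -1)), Mul(-1, Pow(44, -1))), 129), -146) = Add(Mul(Add(Mul(-69, Pow(Add(4, Mul(2, Pow(-8, 2))), -1)), Mul(-1, Pow(44, -1))), 129), -146) = Add(Mul(Add(Mul(-69, Pow(Add(4, Mul(2, 64)), -1)), Mul(-1, Rational(1, 44))), 129), -146) = Add(Mul(Add(Mul(-69, Pow(Add(4, 128), -1)), Rational(-1, 44)), 129), -146) = Add(Mul(Add(Mul(-69, Pow(132, -1)), Rational(-1, 44)), 129), -146) = Add(Mul(Add(Mul(-69, Rational(1, 132)), Rational(-1, 44)), 129), -146) = Add(Mul(Add(Rational(-23, 44), Rational(-1, 44)), 129), -146) = Add(Mul(Rational(-6, 11), 129), -146) = Add(Rational(-774, 11), -146) = Rational(-2380, 11)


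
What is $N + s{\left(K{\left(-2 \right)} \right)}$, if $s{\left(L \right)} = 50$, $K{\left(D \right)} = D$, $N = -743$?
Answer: $-693$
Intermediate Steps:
$N + s{\left(K{\left(-2 \right)} \right)} = -743 + 50 = -693$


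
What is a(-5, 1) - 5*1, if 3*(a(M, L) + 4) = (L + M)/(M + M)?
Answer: -133/15 ≈ -8.8667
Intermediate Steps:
a(M, L) = -4 + (L + M)/(6*M) (a(M, L) = -4 + ((L + M)/(M + M))/3 = -4 + ((L + M)/((2*M)))/3 = -4 + ((L + M)*(1/(2*M)))/3 = -4 + ((L + M)/(2*M))/3 = -4 + (L + M)/(6*M))
a(-5, 1) - 5*1 = (1/6)*(1 - 23*(-5))/(-5) - 5*1 = (1/6)*(-1/5)*(1 + 115) - 5 = (1/6)*(-1/5)*116 - 5 = -58/15 - 5 = -133/15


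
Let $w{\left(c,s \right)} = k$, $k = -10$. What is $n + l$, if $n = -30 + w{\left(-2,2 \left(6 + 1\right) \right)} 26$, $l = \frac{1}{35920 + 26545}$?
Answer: $- \frac{18114849}{62465} \approx -290.0$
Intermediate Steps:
$w{\left(c,s \right)} = -10$
$l = \frac{1}{62465} \approx 1.6009 \cdot 10^{-5}$
$n = -290$ ($n = -30 - 260 = -290$)
$n + l = -290 + \frac{1}{62465} = - \frac{18114849}{62465}$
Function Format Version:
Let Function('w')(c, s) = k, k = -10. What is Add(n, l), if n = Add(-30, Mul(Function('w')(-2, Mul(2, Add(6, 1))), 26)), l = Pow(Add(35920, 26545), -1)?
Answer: Rational(-18114849, 62465) ≈ -290.00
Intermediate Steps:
Function('w')(c, s) = -10
l = Rational(1, 62465) (l = Pow(62465, -1) = Rational(1, 62465) ≈ 1.6009e-5)
n = -290 (n = Add(-30, Mul(-10, 26)) = Add(-30, -260) = -290)
Add(n, l) = Add(-290, Rational(1, 62465)) = Rational(-18114849, 62465)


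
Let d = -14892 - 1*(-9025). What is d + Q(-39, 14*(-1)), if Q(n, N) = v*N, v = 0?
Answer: -5867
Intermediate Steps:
Q(n, N) = 0 (Q(n, N) = 0*N = 0)
d = -5867 (d = -14892 + 9025 = -5867)
d + Q(-39, 14*(-1)) = -5867 + 0 = -5867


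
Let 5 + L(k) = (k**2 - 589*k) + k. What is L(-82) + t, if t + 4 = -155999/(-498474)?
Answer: 27381831293/498474 ≈ 54931.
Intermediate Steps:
t = -1837897/498474 (t = -4 - 155999/(-498474) = -4 - 155999*(-1/498474) = -4 + 155999/498474 = -1837897/498474 ≈ -3.6870)
L(k) = -5 + k**2 - 588*k (L(k) = -5 + ((k**2 - 589*k) + k) = -5 + (k**2 - 588*k) = -5 + k**2 - 588*k)
L(-82) + t = (-5 + (-82)**2 - 588*(-82)) - 1837897/498474 = (-5 + 6724 + 48216) - 1837897/498474 = 54935 - 1837897/498474 = 27381831293/498474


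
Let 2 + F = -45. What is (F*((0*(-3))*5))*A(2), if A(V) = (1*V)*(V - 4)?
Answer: 0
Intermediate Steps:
F = -47 (F = -2 - 45 = -47)
A(V) = V*(-4 + V)
(F*((0*(-3))*5))*A(2) = (-47*0*(-3)*5)*(2*(-4 + 2)) = (-0*5)*(2*(-2)) = -47*0*(-4) = 0*(-4) = 0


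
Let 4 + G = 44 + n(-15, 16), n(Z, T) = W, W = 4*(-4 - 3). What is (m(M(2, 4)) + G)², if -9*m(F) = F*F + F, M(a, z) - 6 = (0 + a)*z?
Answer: 1156/9 ≈ 128.44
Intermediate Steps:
M(a, z) = 6 + a*z (M(a, z) = 6 + (0 + a)*z = 6 + a*z)
m(F) = -F/9 - F²/9 (m(F) = -(F*F + F)/9 = -(F² + F)/9 = -(F + F²)/9 = -F/9 - F²/9)
W = -28 (W = 4*(-7) = -28)
n(Z, T) = -28
G = 12 (G = -4 + (44 - 28) = -4 + 16 = 12)
(m(M(2, 4)) + G)² = (-(6 + 2*4)*(1 + (6 + 2*4))/9 + 12)² = (-(6 + 8)*(1 + (6 + 8))/9 + 12)² = (-⅑*14*(1 + 14) + 12)² = (-⅑*14*15 + 12)² = (-70/3 + 12)² = (-34/3)² = 1156/9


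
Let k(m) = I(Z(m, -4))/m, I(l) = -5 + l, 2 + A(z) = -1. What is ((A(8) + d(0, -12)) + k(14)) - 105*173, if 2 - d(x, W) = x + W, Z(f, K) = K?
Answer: -254165/14 ≈ -18155.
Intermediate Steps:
A(z) = -3 (A(z) = -2 - 1 = -3)
k(m) = -9/m (k(m) = (-5 - 4)/m = -9/m)
d(x, W) = 2 - W - x (d(x, W) = 2 - (x + W) = 2 - (W + x) = 2 + (-W - x) = 2 - W - x)
((A(8) + d(0, -12)) + k(14)) - 105*173 = ((-3 + (2 - 1*(-12) - 1*0)) - 9/14) - 105*173 = ((-3 + (2 + 12 + 0)) - 9*1/14) - 18165 = ((-3 + 14) - 9/14) - 18165 = (11 - 9/14) - 18165 = 145/14 - 18165 = -254165/14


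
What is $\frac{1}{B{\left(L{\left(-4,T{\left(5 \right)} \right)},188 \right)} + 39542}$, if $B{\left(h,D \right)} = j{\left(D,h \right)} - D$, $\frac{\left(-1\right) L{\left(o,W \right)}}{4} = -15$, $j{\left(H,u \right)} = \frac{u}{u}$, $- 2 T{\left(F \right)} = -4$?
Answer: $\frac{1}{39355} \approx 2.541 \cdot 10^{-5}$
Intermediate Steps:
$T{\left(F \right)} = 2$ ($T{\left(F \right)} = \left(- \frac{1}{2}\right) \left(-4\right) = 2$)
$j{\left(H,u \right)} = 1$
$L{\left(o,W \right)} = 60$ ($L{\left(o,W \right)} = \left(-4\right) \left(-15\right) = 60$)
$B{\left(h,D \right)} = 1 - D$
$\frac{1}{B{\left(L{\left(-4,T{\left(5 \right)} \right)},188 \right)} + 39542} = \frac{1}{\left(1 - 188\right) + 39542} = \frac{1}{-187 + 39542} = \frac{1}{39355}$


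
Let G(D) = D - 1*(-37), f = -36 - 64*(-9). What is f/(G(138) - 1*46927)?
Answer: -45/3896 ≈ -0.011550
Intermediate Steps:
f = 540 (f = -36 + 576 = 540)
G(D) = 37 + D (G(D) = D + 37 = 37 + D)
f/(G(138) - 1*46927) = 540/((37 + 138) - 1*46927) = 540/(175 - 46927) = 540/(-46752) = 540*(-1/46752) = -45/3896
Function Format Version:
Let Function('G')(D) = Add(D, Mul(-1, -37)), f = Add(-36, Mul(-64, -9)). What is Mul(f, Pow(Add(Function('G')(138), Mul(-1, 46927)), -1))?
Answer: Rational(-45, 3896) ≈ -0.011550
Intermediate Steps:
f = 540 (f = Add(-36, 576) = 540)
Function('G')(D) = Add(37, D) (Function('G')(D) = Add(D, 37) = Add(37, D))
Mul(f, Pow(Add(Function('G')(138), Mul(-1, 46927)), -1)) = Mul(540, Pow(Add(Add(37, 138), Mul(-1, 46927)), -1)) = Mul(540, Pow(Add(175, -46927), -1)) = Mul(540, Pow(-46752, -1)) = Mul(540, Rational(-1, 46752)) = Rational(-45, 3896)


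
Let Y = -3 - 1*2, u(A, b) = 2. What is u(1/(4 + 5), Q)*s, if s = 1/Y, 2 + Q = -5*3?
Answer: -2/5 ≈ -0.40000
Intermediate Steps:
Q = -17 (Q = -2 - 5*3 = -2 - 15 = -17)
Y = -5 (Y = -3 - 2 = -5)
s = -1/5 (s = 1/(-5) = -1/5 ≈ -0.20000)
u(1/(4 + 5), Q)*s = 2*(-1/5) = -2/5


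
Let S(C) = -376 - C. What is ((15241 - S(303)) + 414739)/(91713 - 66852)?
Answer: 143553/8287 ≈ 17.323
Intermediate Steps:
((15241 - S(303)) + 414739)/(91713 - 66852) = ((15241 - (-376 - 1*303)) + 414739)/(91713 - 66852) = ((15241 - (-376 - 303)) + 414739)/24861 = ((15241 - 1*(-679)) + 414739)*(1/24861) = ((15241 + 679) + 414739)*(1/24861) = (15920 + 414739)*(1/24861) = 430659*(1/24861) = 143553/8287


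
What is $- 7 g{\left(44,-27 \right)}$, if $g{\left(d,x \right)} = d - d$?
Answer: $0$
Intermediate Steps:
$g{\left(d,x \right)} = 0$
$- 7 g{\left(44,-27 \right)} = \left(-7\right) 0 = 0$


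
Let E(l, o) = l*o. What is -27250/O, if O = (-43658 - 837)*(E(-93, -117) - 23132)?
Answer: -5450/109021649 ≈ -4.9990e-5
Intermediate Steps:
O = 545108245 (O = (-43658 - 837)*(-93*(-117) - 23132) = -44495*(10881 - 23132) = -44495*(-12251) = 545108245)
-27250/O = -27250/545108245 = -27250*1/545108245 = -5450/109021649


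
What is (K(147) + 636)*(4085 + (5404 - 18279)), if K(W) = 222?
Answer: -7541820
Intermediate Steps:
(K(147) + 636)*(4085 + (5404 - 18279)) = (222 + 636)*(4085 + (5404 - 18279)) = 858*(4085 - 12875) = 858*(-8790) = -7541820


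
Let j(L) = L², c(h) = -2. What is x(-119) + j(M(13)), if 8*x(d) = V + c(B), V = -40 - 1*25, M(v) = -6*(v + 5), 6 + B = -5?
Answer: 93245/8 ≈ 11656.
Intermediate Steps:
B = -11 (B = -6 - 5 = -11)
M(v) = -30 - 6*v (M(v) = -6*(5 + v) = -30 - 6*v)
V = -65 (V = -40 - 25 = -65)
x(d) = -67/8 (x(d) = (-65 - 2)/8 = (⅛)*(-67) = -67/8)
x(-119) + j(M(13)) = -67/8 + (-30 - 6*13)² = -67/8 + (-30 - 78)² = -67/8 + (-108)² = -67/8 + 11664 = 93245/8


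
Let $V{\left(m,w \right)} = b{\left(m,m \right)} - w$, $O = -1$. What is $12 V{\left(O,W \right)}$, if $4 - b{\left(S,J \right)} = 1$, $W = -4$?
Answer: $84$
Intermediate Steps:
$b{\left(S,J \right)} = 3$ ($b{\left(S,J \right)} = 4 - 1 = 3$)
$V{\left(m,w \right)} = 3 - w$
$12 V{\left(O,W \right)} = 12 \left(3 - -4\right) = 12 \left(3 + 4\right) = 12 \cdot 7 = 84$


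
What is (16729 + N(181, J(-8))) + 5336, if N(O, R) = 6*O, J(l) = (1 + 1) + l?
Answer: 23151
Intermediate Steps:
J(l) = 2 + l
(16729 + N(181, J(-8))) + 5336 = (16729 + 6*181) + 5336 = (16729 + 1086) + 5336 = 17815 + 5336 = 23151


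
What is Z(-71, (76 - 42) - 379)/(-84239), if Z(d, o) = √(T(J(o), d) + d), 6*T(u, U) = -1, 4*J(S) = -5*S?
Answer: -I*√2562/505434 ≈ -0.00010014*I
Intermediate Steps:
J(S) = -5*S/4 (J(S) = (-5*S)/4 = -5*S/4)
T(u, U) = -⅙ (T(u, U) = (⅙)*(-1) = -⅙)
Z(d, o) = √(-⅙ + d)
Z(-71, (76 - 42) - 379)/(-84239) = (√(-6 + 36*(-71))/6)/(-84239) = (√(-6 - 2556)/6)*(-1/84239) = (√(-2562)/6)*(-1/84239) = ((I*√2562)/6)*(-1/84239) = (I*√2562/6)*(-1/84239) = -I*√2562/505434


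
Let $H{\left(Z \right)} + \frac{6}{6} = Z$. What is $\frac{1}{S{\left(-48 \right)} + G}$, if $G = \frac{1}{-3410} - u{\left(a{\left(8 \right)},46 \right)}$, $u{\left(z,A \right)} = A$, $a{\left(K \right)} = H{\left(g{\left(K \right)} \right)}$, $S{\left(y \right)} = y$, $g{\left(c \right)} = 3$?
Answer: $- \frac{3410}{320541} \approx -0.010638$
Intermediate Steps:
$H{\left(Z \right)} = -1 + Z$
$a{\left(K \right)} = 2$ ($a{\left(K \right)} = -1 + 3 = 2$)
$G = - \frac{156861}{3410}$ ($G = \frac{1}{-3410} - 46 = - \frac{1}{3410} - 46 = - \frac{156861}{3410} \approx -46.0$)
$\frac{1}{S{\left(-48 \right)} + G} = \frac{1}{-48 - \frac{156861}{3410}} = \frac{1}{- \frac{320541}{3410}} = - \frac{3410}{320541}$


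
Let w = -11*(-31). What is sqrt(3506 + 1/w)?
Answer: sqrt(407681527)/341 ≈ 59.211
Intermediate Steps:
w = 341
sqrt(3506 + 1/w) = sqrt(3506 + 1/341) = sqrt(1195547/341) = sqrt(407681527)/341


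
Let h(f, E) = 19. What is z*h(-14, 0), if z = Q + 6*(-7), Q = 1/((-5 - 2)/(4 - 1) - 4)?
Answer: -801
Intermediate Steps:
Q = -3/19 (Q = 1/(-7/3 - 4) = 1/(-19/3) = -3/19 ≈ -0.15789)
z = -801/19 (z = -3/19 + 6*(-7) = -3/19 - 42 = -801/19 ≈ -42.158)
z*h(-14, 0) = -801/19*19 = -801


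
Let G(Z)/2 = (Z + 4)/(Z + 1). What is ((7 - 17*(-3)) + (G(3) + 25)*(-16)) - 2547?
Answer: -2945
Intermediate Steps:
G(Z) = 2*(4 + Z)/(1 + Z) (G(Z) = 2*((Z + 4)/(Z + 1)) = 2*((4 + Z)/(1 + Z)) = 2*(4 + Z)/(1 + Z))
((7 - 17*(-3)) + (G(3) + 25)*(-16)) - 2547 = ((7 - 17*(-3)) + (2*(4 + 3)/(1 + 3) + 25)*(-16)) - 2547 = ((7 + 51) + (2*7/4 + 25)*(-16)) - 2547 = (58 + (2*(¼)*7 + 25)*(-16)) - 2547 = (58 + (7/2 + 25)*(-16)) - 2547 = (58 + (57/2)*(-16)) - 2547 = (58 - 456) - 2547 = -398 - 2547 = -2945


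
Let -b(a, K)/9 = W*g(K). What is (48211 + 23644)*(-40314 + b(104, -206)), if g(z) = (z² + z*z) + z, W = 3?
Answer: -167155999080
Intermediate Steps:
g(z) = z + 2*z² (g(z) = (z² + z²) + z = 2*z² + z = z + 2*z²)
b(a, K) = -27*K*(1 + 2*K)
(48211 + 23644)*(-40314 + b(104, -206)) = (48211 + 23644)*(-40314 - 27*(-206)*(1 + 2*(-206))) = 71855*(-40314 - 27*(-206)*(1 - 412)) = 71855*(-40314 - 27*(-206)*(-411)) = 71855*(-40314 - 2285982) = 71855*(-2326296) = -167155999080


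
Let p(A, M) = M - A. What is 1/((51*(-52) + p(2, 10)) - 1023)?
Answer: -1/3667 ≈ -0.00027270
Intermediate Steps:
1/((51*(-52) + p(2, 10)) - 1023) = 1/((51*(-52) + (10 - 1*2)) - 1023) = 1/((-2652 + (10 - 2)) - 1023) = 1/((-2652 + 8) - 1023) = 1/(-2644 - 1023) = 1/(-3667) = -1/3667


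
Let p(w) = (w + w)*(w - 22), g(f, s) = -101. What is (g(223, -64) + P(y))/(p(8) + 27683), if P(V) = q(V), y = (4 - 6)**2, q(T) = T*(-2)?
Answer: -109/27459 ≈ -0.0039696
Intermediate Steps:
p(w) = 2*w*(-22 + w) (p(w) = (2*w)*(-22 + w) = 2*w*(-22 + w))
q(T) = -2*T
y = 4 (y = (-2)**2 = 4)
P(V) = -2*V
(g(223, -64) + P(y))/(p(8) + 27683) = (-101 - 2*4)/(2*8*(-22 + 8) + 27683) = (-101 - 8)/(2*8*(-14) + 27683) = -109/(-224 + 27683) = -109/27459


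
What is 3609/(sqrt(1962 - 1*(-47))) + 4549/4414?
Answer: 4549/4414 + 3609*sqrt(41)/287 ≈ 81.549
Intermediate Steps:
3609/(sqrt(1962 - 1*(-47))) + 4549/4414 = 3609/(sqrt(1962 + 47)) + 4549*(1/4414) = 3609/(sqrt(2009)) + 4549/4414 = 3609/((7*sqrt(41))) + 4549/4414 = 3609*(sqrt(41)/287) + 4549/4414 = 3609*sqrt(41)/287 + 4549/4414 = 4549/4414 + 3609*sqrt(41)/287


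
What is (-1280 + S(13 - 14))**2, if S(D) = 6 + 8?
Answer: 1602756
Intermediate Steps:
S(D) = 14
(-1280 + S(13 - 14))**2 = (-1280 + 14)**2 = (-1266)**2 = 1602756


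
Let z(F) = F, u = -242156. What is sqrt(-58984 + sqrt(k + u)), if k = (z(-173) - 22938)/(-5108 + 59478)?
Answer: sqrt(-174362419549600 + 54370*I*sqrt(715837857461470))/54370 ≈ 1.0131 + 242.87*I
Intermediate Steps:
k = -23111/54370 (k = (-173 - 22938)/(-5108 + 59478) = -23111/54370 ≈ -0.42507)
sqrt(-58984 + sqrt(k + u)) = sqrt(-58984 + sqrt(-23111/54370 - 242156)) = sqrt(-58984 + sqrt(-13166044831/54370)) = sqrt(-58984 + I*sqrt(715837857461470)/54370)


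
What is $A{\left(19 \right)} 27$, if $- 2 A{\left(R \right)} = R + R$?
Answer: $-513$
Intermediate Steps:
$A{\left(R \right)} = - R$ ($A{\left(R \right)} = - \frac{R + R}{2} = - \frac{2 R}{2} = - R$)
$A{\left(19 \right)} 27 = \left(-1\right) 19 \cdot 27 = \left(-19\right) 27 = -513$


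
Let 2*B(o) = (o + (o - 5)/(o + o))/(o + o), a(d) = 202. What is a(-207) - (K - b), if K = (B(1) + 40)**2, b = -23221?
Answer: -393585/16 ≈ -24599.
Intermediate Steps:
B(o) = (o + (-5 + o)/(2*o))/(4*o) (B(o) = ((o + (o - 5)/(o + o))/(o + o))/2 = ((o + (-5 + o)/((2*o)))/((2*o)))/2 = ((o + (-5 + o)*(1/(2*o)))*(1/(2*o)))/2 = ((o + (-5 + o)/(2*o))*(1/(2*o)))/2 = ((o + (-5 + o)/(2*o))/(2*o))/2 = (o + (-5 + o)/(2*o))/(4*o))
K = 25281/16 (K = ((1/8)*(-5 + 1 + 2*1**2)/1**2 + 40)**2 = ((1/8)*1*(-5 + 1 + 2*1) + 40)**2 = ((1/8)*1*(-5 + 1 + 2) + 40)**2 = ((1/8)*1*(-2) + 40)**2 = (-1/4 + 40)**2 = (159/4)**2 = 25281/16 ≈ 1580.1)
a(-207) - (K - b) = 202 - (25281/16 - 1*(-23221)) = 202 - (25281/16 + 23221) = 202 - 1*396817/16 = 202 - 396817/16 = -393585/16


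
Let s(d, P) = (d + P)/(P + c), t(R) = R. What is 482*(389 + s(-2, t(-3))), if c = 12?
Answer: 1685072/9 ≈ 1.8723e+5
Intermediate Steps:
s(d, P) = (P + d)/(12 + P) (s(d, P) = (d + P)/(P + 12) = (P + d)/(12 + P))
482*(389 + s(-2, t(-3))) = 482*(389 + (-3 - 2)/(12 - 3)) = 482*(389 - 5/9) = 482*(3496/9) = 1685072/9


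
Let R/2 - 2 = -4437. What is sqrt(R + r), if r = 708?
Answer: I*sqrt(8162) ≈ 90.344*I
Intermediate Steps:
R = -8870 (R = 4 + 2*(-4437) = 4 - 8874 = -8870)
sqrt(R + r) = sqrt(-8870 + 708) = sqrt(-8162) = I*sqrt(8162)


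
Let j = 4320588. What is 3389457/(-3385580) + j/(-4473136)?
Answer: -465456225753/236627496545 ≈ -1.9670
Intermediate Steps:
3389457/(-3385580) + j/(-4473136) = 3389457/(-3385580) + 4320588/(-4473136) = 3389457*(-1/3385580) + 4320588*(-1/4473136) = -3389457/3385580 - 1080147/1118284 = -465456225753/236627496545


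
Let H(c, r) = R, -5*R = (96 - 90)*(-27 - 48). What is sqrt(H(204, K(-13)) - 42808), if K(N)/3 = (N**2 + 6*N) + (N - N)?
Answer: I*sqrt(42718) ≈ 206.68*I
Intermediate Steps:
R = 90 (R = -(96 - 90)*(-27 - 48)/5 = -6*(-75)/5 = -1/5*(-450) = 90)
K(N) = 3*N**2 + 18*N (K(N) = 3*((N**2 + 6*N) + (N - N)) = 3*((N**2 + 6*N) + 0) = 3*(N**2 + 6*N) = 3*N**2 + 18*N)
H(c, r) = 90
sqrt(H(204, K(-13)) - 42808) = sqrt(90 - 42808) = sqrt(-42718) = I*sqrt(42718)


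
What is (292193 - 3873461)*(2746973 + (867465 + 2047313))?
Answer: -20276247680268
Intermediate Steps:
(292193 - 3873461)*(2746973 + (867465 + 2047313)) = -3581268*(2746973 + 2914778) = -3581268*5661751 = -20276247680268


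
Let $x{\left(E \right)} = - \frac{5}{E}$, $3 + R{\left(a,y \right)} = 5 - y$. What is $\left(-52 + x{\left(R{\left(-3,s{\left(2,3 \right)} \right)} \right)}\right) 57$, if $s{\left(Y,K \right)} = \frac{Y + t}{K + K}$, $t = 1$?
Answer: $-3154$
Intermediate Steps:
$s{\left(Y,K \right)} = \frac{1 + Y}{2 K}$ ($s{\left(Y,K \right)} = \frac{Y + 1}{K + K} = \frac{1 + Y}{2 K}$)
$R{\left(a,y \right)} = 2 - y$ ($R{\left(a,y \right)} = -3 - \left(-5 + y\right) = 2 - y$)
$\left(-52 + x{\left(R{\left(-3,s{\left(2,3 \right)} \right)} \right)}\right) 57 = \left(-52 - \frac{5}{2 - \frac{1 + 2}{2 \cdot 3}}\right) 57 = \left(-52 - \frac{5}{2 - \frac{1}{2} \cdot \frac{1}{3} \cdot 3}\right) 57 = \left(-52 - \frac{5}{2 - \frac{1}{2}}\right) 57 = \left(-52 - \frac{5}{\frac{3}{2}}\right) 57 = \left(-52 - \frac{10}{3}\right) 57 = \left(- \frac{166}{3}\right) 57 = -3154$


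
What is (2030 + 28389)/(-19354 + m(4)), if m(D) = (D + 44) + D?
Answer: -30419/19302 ≈ -1.5760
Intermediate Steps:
m(D) = 44 + 2*D (m(D) = (44 + D) + D = 44 + 2*D)
(2030 + 28389)/(-19354 + m(4)) = (2030 + 28389)/(-19354 + (44 + 2*4)) = 30419/(-19354 + (44 + 8)) = 30419/(-19354 + 52) = 30419/(-19302) = 30419*(-1/19302) = -30419/19302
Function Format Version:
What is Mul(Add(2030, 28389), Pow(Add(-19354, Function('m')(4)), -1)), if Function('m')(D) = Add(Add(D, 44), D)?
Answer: Rational(-30419, 19302) ≈ -1.5760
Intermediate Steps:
Function('m')(D) = Add(44, Mul(2, D)) (Function('m')(D) = Add(Add(44, D), D) = Add(44, Mul(2, D)))
Mul(Add(2030, 28389), Pow(Add(-19354, Function('m')(4)), -1)) = Mul(Add(2030, 28389), Pow(Add(-19354, Add(44, Mul(2, 4))), -1)) = Mul(30419, Pow(Add(-19354, Add(44, 8)), -1)) = Mul(30419, Pow(Add(-19354, 52), -1)) = Mul(30419, Pow(-19302, -1)) = Mul(30419, Rational(-1, 19302)) = Rational(-30419, 19302)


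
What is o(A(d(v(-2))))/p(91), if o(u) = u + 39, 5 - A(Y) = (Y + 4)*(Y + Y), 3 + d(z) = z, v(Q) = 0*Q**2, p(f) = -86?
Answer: -25/43 ≈ -0.58140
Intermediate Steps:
v(Q) = 0
d(z) = -3 + z
A(Y) = 5 - 2*Y*(4 + Y) (A(Y) = 5 - (Y + 4)*(Y + Y) = 5 - (4 + Y)*2*Y = 5 - 2*Y*(4 + Y))
o(u) = 39 + u
o(A(d(v(-2))))/p(91) = (39 + (5 - 8*(-3 + 0) - 2*(-3 + 0)**2))/(-86) = (39 + (5 - 8*(-3) - 2*(-3)**2))*(-1/86) = (39 + (5 + 24 - 2*9))*(-1/86) = (39 + (5 + 24 - 18))*(-1/86) = (39 + 11)*(-1/86) = 50*(-1/86) = -25/43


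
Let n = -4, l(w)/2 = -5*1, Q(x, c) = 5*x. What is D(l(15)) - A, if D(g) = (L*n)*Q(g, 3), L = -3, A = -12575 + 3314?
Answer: 8661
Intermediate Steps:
l(w) = -10 (l(w) = 2*(-5*1) = 2*(-5) = -10)
A = -9261
D(g) = 60*g (D(g) = (-3*(-4))*(5*g) = 12*(5*g) = 60*g)
D(l(15)) - A = 60*(-10) - 1*(-9261) = -600 + 9261 = 8661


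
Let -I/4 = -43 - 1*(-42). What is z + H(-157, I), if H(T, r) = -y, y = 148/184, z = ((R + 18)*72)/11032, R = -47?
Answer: -63029/63434 ≈ -0.99362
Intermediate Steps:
z = -261/1379 (z = ((-47 + 18)*72)/11032 = -29*72*(1/11032) = -2088*1/11032 = -261/1379 ≈ -0.18927)
y = 37/46 (y = 148*(1/184) = 37/46 ≈ 0.80435)
I = 4 (I = -4*(-43 - 1*(-42)) = -4*(-43 + 42) = -4*(-1) = 4)
H(T, r) = -37/46 (H(T, r) = -1*37/46 = -37/46)
z + H(-157, I) = -261/1379 - 37/46 = -63029/63434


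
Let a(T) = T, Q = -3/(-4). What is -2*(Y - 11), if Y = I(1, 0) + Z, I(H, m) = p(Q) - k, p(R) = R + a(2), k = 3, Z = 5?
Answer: 25/2 ≈ 12.500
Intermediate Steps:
Q = ¾ (Q = -3*(-¼) = ¾ ≈ 0.75000)
p(R) = 2 + R (p(R) = R + 2 = 2 + R)
I(H, m) = -¼ (I(H, m) = (2 + ¾) - 1*3 = 11/4 - 3 = -¼)
Y = 19/4 (Y = -¼ + 5 = 19/4 ≈ 4.7500)
-2*(Y - 11) = -2*(19/4 - 11) = -2*(-25/4) = 25/2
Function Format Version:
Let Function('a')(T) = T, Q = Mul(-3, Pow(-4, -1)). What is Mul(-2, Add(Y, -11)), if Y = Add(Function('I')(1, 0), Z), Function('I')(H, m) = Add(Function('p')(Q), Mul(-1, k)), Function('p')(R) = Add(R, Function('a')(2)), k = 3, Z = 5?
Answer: Rational(25, 2) ≈ 12.500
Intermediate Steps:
Q = Rational(3, 4) (Q = Mul(-3, Rational(-1, 4)) = Rational(3, 4) ≈ 0.75000)
Function('p')(R) = Add(2, R) (Function('p')(R) = Add(R, 2) = Add(2, R))
Function('I')(H, m) = Rational(-1, 4) (Function('I')(H, m) = Add(Add(2, Rational(3, 4)), Mul(-1, 3)) = Add(Rational(11, 4), -3) = Rational(-1, 4))
Y = Rational(19, 4) (Y = Add(Rational(-1, 4), 5) = Rational(19, 4) ≈ 4.7500)
Mul(-2, Add(Y, -11)) = Mul(-2, Add(Rational(19, 4), -11)) = Mul(-2, Rational(-25, 4)) = Rational(25, 2)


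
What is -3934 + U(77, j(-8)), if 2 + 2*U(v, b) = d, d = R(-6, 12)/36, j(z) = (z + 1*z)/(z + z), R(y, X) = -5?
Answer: -283325/72 ≈ -3935.1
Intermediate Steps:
j(z) = 1 (j(z) = (z + z)/((2*z)) = (2*z)*(1/(2*z)) = 1)
d = -5/36 ≈ -0.13889
U(v, b) = -77/72 (U(v, b) = -1 + (½)*(-5/36) = -1 - 5/72 = -77/72)
-3934 + U(77, j(-8)) = -3934 - 77/72 = -283325/72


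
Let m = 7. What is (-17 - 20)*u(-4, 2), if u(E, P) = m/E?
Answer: 259/4 ≈ 64.750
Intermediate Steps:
u(E, P) = 7/E
(-17 - 20)*u(-4, 2) = (-17 - 20)*(7/(-4)) = -259*(-1)/4 = -37*(-7/4) = 259/4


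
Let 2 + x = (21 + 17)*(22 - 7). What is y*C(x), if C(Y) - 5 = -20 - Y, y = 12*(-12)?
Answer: 83952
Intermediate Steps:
y = -144
x = 568 (x = -2 + (21 + 17)*(22 - 7) = -2 + 38*15 = -2 + 570 = 568)
C(Y) = -15 - Y (C(Y) = 5 + (-20 - Y) = -15 - Y)
y*C(x) = -144*(-15 - 1*568) = -144*(-15 - 568) = -144*(-583) = 83952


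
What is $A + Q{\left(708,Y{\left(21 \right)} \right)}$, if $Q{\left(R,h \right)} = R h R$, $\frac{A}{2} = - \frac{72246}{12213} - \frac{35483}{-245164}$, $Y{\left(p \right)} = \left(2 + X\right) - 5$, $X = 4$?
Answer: $\frac{250140677002853}{499031322} \approx 5.0125 \cdot 10^{5}$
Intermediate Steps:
$Y{\left(p \right)} = 1$ ($Y{\left(p \right)} = \left(2 + 4\right) - 5 = 6 - 5 = 1$)
$A = - \frac{5759588155}{499031322}$ ($A = 2 \left(- \frac{72246}{12213} - \frac{35483}{-245164}\right) = 2 \left(\left(-72246\right) \frac{1}{12213} - - \frac{35483}{245164}\right) = 2 \left(- \frac{24082}{4071} + \frac{35483}{245164}\right) = 2 \left(- \frac{5759588155}{998062644}\right) = - \frac{5759588155}{499031322} \approx -11.542$)
$Q{\left(R,h \right)} = h R^{2}$
$A + Q{\left(708,Y{\left(21 \right)} \right)} = - \frac{5759588155}{499031322} + 1 \cdot 708^{2} = - \frac{5759588155}{499031322} + 1 \cdot 501264 = - \frac{5759588155}{499031322} + 501264 = \frac{250140677002853}{499031322}$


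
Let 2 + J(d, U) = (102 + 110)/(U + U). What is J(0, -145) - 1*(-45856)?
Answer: 6648724/145 ≈ 45853.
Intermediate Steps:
J(d, U) = -2 + 106/U (J(d, U) = -2 + (102 + 110)/(U + U) = -2 + 212/((2*U)) = -2 + 212*(1/(2*U)) = -2 + 106/U)
J(0, -145) - 1*(-45856) = (-2 + 106/(-145)) - 1*(-45856) = (-2 + 106*(-1/145)) + 45856 = (-2 - 106/145) + 45856 = -396/145 + 45856 = 6648724/145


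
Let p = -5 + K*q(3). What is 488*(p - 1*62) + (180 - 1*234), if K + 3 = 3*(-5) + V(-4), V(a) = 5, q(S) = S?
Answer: -51782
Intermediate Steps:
K = -13 (K = -3 + (3*(-5) + 5) = -3 + (-15 + 5) = -3 - 10 = -13)
p = -44 (p = -5 - 13*3 = -5 - 39 = -44)
488*(p - 1*62) + (180 - 1*234) = 488*(-44 - 1*62) + (180 - 1*234) = 488*(-44 - 62) + (180 - 234) = 488*(-106) - 54 = -51728 - 54 = -51782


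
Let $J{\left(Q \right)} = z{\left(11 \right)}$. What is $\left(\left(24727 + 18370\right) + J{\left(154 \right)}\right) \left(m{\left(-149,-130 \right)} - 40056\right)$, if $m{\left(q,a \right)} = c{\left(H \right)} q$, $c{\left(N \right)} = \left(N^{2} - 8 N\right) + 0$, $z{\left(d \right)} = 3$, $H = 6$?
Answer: $-1649350800$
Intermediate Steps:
$J{\left(Q \right)} = 3$
$c{\left(N \right)} = N^{2} - 8 N$
$m{\left(q,a \right)} = - 12 q$ ($m{\left(q,a \right)} = 6 \left(-8 + 6\right) q = 6 \left(-2\right) q = - 12 q$)
$\left(\left(24727 + 18370\right) + J{\left(154 \right)}\right) \left(m{\left(-149,-130 \right)} - 40056\right) = \left(\left(24727 + 18370\right) + 3\right) \left(\left(-12\right) \left(-149\right) - 40056\right) = \left(43097 + 3\right) \left(1788 - 40056\right) = 43100 \left(-38268\right) = -1649350800$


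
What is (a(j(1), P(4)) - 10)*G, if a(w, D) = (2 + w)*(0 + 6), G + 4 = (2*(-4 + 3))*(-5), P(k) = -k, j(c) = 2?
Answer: 84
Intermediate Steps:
G = 6 (G = -4 + (2*(-4 + 3))*(-5) = -4 + (2*(-1))*(-5) = -4 - 2*(-5) = -4 + 10 = 6)
a(w, D) = 12 + 6*w (a(w, D) = (2 + w)*6 = 12 + 6*w)
(a(j(1), P(4)) - 10)*G = ((12 + 6*2) - 10)*6 = ((12 + 12) - 10)*6 = (24 - 10)*6 = 14*6 = 84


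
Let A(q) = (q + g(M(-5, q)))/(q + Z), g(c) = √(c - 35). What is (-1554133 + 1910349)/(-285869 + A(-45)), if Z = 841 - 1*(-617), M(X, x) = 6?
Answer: -203312863513737936/163161821632775393 - 503333208*I*√29/163161821632775393 ≈ -1.2461 - 1.6613e-8*I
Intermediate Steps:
Z = 1458 (Z = 841 + 617 = 1458)
g(c) = √(-35 + c)
A(q) = (q + I*√29)/(1458 + q) (A(q) = (q + √(-35 + 6))/(q + 1458) = (q + √(-29))/(1458 + q) = (q + I*√29)/(1458 + q))
(-1554133 + 1910349)/(-285869 + A(-45)) = (-1554133 + 1910349)/(-285869 + (-45 + I*√29)/(1458 - 45)) = 356216/(-285869 + (-45 + I*√29)/1413) = 356216/(-285869 + (-5/157 + I*√29/1413)) = 356216/(-44881438/157 + I*√29/1413)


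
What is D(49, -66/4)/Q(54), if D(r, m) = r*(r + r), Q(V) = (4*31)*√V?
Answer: 2401*√6/1116 ≈ 5.2699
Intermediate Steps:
Q(V) = 124*√V
D(r, m) = 2*r² (D(r, m) = r*(2*r) = 2*r²)
D(49, -66/4)/Q(54) = (2*49²)/((124*√54)) = (2*2401)/((124*(3*√6))) = 4802/((372*√6)) = 4802*(√6/2232) = 2401*√6/1116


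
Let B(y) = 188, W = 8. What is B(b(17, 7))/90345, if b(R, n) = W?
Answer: 188/90345 ≈ 0.0020809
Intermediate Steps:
b(R, n) = 8
B(b(17, 7))/90345 = 188/90345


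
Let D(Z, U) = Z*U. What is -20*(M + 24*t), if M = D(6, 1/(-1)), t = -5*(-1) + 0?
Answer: -2280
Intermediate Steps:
D(Z, U) = U*Z
t = 5 (t = 5 + 0 = 5)
M = -6 (M = 6/(-1) = -1*6 = -6)
-20*(M + 24*t) = -20*(-6 + 24*5) = -20*(-6 + 120) = -20*114 = -2280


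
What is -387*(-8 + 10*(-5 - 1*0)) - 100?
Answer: 22346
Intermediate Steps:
-387*(-8 + 10*(-5 - 1*0)) - 100 = -387*(-8 + 10*(-5 + 0)) - 100 = -387*(-8 + 10*(-5)) - 100 = -387*(-8 - 50) - 100 = -387*(-58) - 100 = 22446 - 100 = 22346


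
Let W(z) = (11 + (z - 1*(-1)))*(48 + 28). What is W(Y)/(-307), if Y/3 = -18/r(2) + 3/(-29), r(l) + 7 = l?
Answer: -247836/44515 ≈ -5.5675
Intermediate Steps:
r(l) = -7 + l
Y = 1521/145 (Y = 3*(-18/(-7 + 2) + 3/(-29)) = 3*(-18/(-5) + 3*(-1/29)) = 3*(-18*(-⅕) - 3/29) = 3*(18/5 - 3/29) = 3*(507/145) = 1521/145 ≈ 10.490)
W(z) = 912 + 76*z (W(z) = (11 + (z + 1))*76 = (11 + (1 + z))*76 = (12 + z)*76 = 912 + 76*z)
W(Y)/(-307) = (912 + 76*(1521/145))/(-307) = (912 + 115596/145)*(-1/307) = (247836/145)*(-1/307) = -247836/44515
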